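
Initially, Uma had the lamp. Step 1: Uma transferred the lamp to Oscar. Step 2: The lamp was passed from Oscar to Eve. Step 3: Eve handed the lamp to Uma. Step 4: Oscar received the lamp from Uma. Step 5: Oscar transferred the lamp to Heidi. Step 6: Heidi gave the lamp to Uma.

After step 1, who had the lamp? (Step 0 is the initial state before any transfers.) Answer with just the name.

Answer: Oscar

Derivation:
Tracking the lamp holder through step 1:
After step 0 (start): Uma
After step 1: Oscar

At step 1, the holder is Oscar.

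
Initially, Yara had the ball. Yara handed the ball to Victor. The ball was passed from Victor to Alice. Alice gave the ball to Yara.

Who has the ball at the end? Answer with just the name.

Tracking the ball through each event:
Start: Yara has the ball.
After event 1: Victor has the ball.
After event 2: Alice has the ball.
After event 3: Yara has the ball.

Answer: Yara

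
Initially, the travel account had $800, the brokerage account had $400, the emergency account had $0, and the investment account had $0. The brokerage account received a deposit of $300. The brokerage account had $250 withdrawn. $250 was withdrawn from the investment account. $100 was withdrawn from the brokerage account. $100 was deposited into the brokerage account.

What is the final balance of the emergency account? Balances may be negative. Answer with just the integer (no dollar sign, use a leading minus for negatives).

Tracking account balances step by step:
Start: travel=800, brokerage=400, emergency=0, investment=0
Event 1 (deposit 300 to brokerage): brokerage: 400 + 300 = 700. Balances: travel=800, brokerage=700, emergency=0, investment=0
Event 2 (withdraw 250 from brokerage): brokerage: 700 - 250 = 450. Balances: travel=800, brokerage=450, emergency=0, investment=0
Event 3 (withdraw 250 from investment): investment: 0 - 250 = -250. Balances: travel=800, brokerage=450, emergency=0, investment=-250
Event 4 (withdraw 100 from brokerage): brokerage: 450 - 100 = 350. Balances: travel=800, brokerage=350, emergency=0, investment=-250
Event 5 (deposit 100 to brokerage): brokerage: 350 + 100 = 450. Balances: travel=800, brokerage=450, emergency=0, investment=-250

Final balance of emergency: 0

Answer: 0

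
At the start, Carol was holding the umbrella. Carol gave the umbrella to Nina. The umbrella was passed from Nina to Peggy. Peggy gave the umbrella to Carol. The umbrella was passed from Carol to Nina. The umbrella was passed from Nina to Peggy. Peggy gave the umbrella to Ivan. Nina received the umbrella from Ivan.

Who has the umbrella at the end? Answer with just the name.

Tracking the umbrella through each event:
Start: Carol has the umbrella.
After event 1: Nina has the umbrella.
After event 2: Peggy has the umbrella.
After event 3: Carol has the umbrella.
After event 4: Nina has the umbrella.
After event 5: Peggy has the umbrella.
After event 6: Ivan has the umbrella.
After event 7: Nina has the umbrella.

Answer: Nina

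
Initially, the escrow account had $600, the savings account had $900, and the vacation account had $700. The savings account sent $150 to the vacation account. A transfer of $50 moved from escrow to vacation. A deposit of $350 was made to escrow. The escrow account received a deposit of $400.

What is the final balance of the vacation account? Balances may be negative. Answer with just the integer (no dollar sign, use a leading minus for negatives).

Answer: 900

Derivation:
Tracking account balances step by step:
Start: escrow=600, savings=900, vacation=700
Event 1 (transfer 150 savings -> vacation): savings: 900 - 150 = 750, vacation: 700 + 150 = 850. Balances: escrow=600, savings=750, vacation=850
Event 2 (transfer 50 escrow -> vacation): escrow: 600 - 50 = 550, vacation: 850 + 50 = 900. Balances: escrow=550, savings=750, vacation=900
Event 3 (deposit 350 to escrow): escrow: 550 + 350 = 900. Balances: escrow=900, savings=750, vacation=900
Event 4 (deposit 400 to escrow): escrow: 900 + 400 = 1300. Balances: escrow=1300, savings=750, vacation=900

Final balance of vacation: 900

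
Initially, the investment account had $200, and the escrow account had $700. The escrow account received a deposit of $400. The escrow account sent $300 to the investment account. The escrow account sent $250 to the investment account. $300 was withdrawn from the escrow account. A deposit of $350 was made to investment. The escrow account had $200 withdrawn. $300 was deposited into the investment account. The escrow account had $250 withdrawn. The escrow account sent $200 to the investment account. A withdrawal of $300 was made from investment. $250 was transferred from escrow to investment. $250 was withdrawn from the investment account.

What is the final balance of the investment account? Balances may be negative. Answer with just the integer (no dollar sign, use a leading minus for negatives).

Answer: 1300

Derivation:
Tracking account balances step by step:
Start: investment=200, escrow=700
Event 1 (deposit 400 to escrow): escrow: 700 + 400 = 1100. Balances: investment=200, escrow=1100
Event 2 (transfer 300 escrow -> investment): escrow: 1100 - 300 = 800, investment: 200 + 300 = 500. Balances: investment=500, escrow=800
Event 3 (transfer 250 escrow -> investment): escrow: 800 - 250 = 550, investment: 500 + 250 = 750. Balances: investment=750, escrow=550
Event 4 (withdraw 300 from escrow): escrow: 550 - 300 = 250. Balances: investment=750, escrow=250
Event 5 (deposit 350 to investment): investment: 750 + 350 = 1100. Balances: investment=1100, escrow=250
Event 6 (withdraw 200 from escrow): escrow: 250 - 200 = 50. Balances: investment=1100, escrow=50
Event 7 (deposit 300 to investment): investment: 1100 + 300 = 1400. Balances: investment=1400, escrow=50
Event 8 (withdraw 250 from escrow): escrow: 50 - 250 = -200. Balances: investment=1400, escrow=-200
Event 9 (transfer 200 escrow -> investment): escrow: -200 - 200 = -400, investment: 1400 + 200 = 1600. Balances: investment=1600, escrow=-400
Event 10 (withdraw 300 from investment): investment: 1600 - 300 = 1300. Balances: investment=1300, escrow=-400
Event 11 (transfer 250 escrow -> investment): escrow: -400 - 250 = -650, investment: 1300 + 250 = 1550. Balances: investment=1550, escrow=-650
Event 12 (withdraw 250 from investment): investment: 1550 - 250 = 1300. Balances: investment=1300, escrow=-650

Final balance of investment: 1300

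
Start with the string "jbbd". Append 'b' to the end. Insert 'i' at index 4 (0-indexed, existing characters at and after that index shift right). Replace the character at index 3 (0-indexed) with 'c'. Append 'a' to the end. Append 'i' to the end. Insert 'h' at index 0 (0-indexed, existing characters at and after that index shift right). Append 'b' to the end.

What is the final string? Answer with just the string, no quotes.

Applying each edit step by step:
Start: "jbbd"
Op 1 (append 'b'): "jbbd" -> "jbbdb"
Op 2 (insert 'i' at idx 4): "jbbdb" -> "jbbdib"
Op 3 (replace idx 3: 'd' -> 'c'): "jbbdib" -> "jbbcib"
Op 4 (append 'a'): "jbbcib" -> "jbbciba"
Op 5 (append 'i'): "jbbciba" -> "jbbcibai"
Op 6 (insert 'h' at idx 0): "jbbcibai" -> "hjbbcibai"
Op 7 (append 'b'): "hjbbcibai" -> "hjbbcibaib"

Answer: hjbbcibaib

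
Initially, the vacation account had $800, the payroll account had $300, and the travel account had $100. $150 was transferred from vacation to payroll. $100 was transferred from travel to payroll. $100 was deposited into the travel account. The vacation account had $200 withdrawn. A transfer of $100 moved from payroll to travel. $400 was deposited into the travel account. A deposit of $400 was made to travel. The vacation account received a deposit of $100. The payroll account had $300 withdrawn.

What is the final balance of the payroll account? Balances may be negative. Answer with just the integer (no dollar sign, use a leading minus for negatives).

Tracking account balances step by step:
Start: vacation=800, payroll=300, travel=100
Event 1 (transfer 150 vacation -> payroll): vacation: 800 - 150 = 650, payroll: 300 + 150 = 450. Balances: vacation=650, payroll=450, travel=100
Event 2 (transfer 100 travel -> payroll): travel: 100 - 100 = 0, payroll: 450 + 100 = 550. Balances: vacation=650, payroll=550, travel=0
Event 3 (deposit 100 to travel): travel: 0 + 100 = 100. Balances: vacation=650, payroll=550, travel=100
Event 4 (withdraw 200 from vacation): vacation: 650 - 200 = 450. Balances: vacation=450, payroll=550, travel=100
Event 5 (transfer 100 payroll -> travel): payroll: 550 - 100 = 450, travel: 100 + 100 = 200. Balances: vacation=450, payroll=450, travel=200
Event 6 (deposit 400 to travel): travel: 200 + 400 = 600. Balances: vacation=450, payroll=450, travel=600
Event 7 (deposit 400 to travel): travel: 600 + 400 = 1000. Balances: vacation=450, payroll=450, travel=1000
Event 8 (deposit 100 to vacation): vacation: 450 + 100 = 550. Balances: vacation=550, payroll=450, travel=1000
Event 9 (withdraw 300 from payroll): payroll: 450 - 300 = 150. Balances: vacation=550, payroll=150, travel=1000

Final balance of payroll: 150

Answer: 150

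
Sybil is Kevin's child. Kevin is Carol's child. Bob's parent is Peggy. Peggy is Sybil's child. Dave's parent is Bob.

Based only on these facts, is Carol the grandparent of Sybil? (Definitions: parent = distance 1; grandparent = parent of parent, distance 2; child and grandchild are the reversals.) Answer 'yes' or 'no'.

Reconstructing the parent chain from the given facts:
  Carol -> Kevin -> Sybil -> Peggy -> Bob -> Dave
(each arrow means 'parent of the next')
Positions in the chain (0 = top):
  position of Carol: 0
  position of Kevin: 1
  position of Sybil: 2
  position of Peggy: 3
  position of Bob: 4
  position of Dave: 5

Carol is at position 0, Sybil is at position 2; signed distance (j - i) = 2.
'grandparent' requires j - i = 2. Actual distance is 2, so the relation HOLDS.

Answer: yes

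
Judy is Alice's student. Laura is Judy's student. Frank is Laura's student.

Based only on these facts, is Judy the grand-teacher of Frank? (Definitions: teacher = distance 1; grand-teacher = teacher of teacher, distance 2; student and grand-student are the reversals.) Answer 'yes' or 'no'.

Reconstructing the teacher chain from the given facts:
  Alice -> Judy -> Laura -> Frank
(each arrow means 'teacher of the next')
Positions in the chain (0 = top):
  position of Alice: 0
  position of Judy: 1
  position of Laura: 2
  position of Frank: 3

Judy is at position 1, Frank is at position 3; signed distance (j - i) = 2.
'grand-teacher' requires j - i = 2. Actual distance is 2, so the relation HOLDS.

Answer: yes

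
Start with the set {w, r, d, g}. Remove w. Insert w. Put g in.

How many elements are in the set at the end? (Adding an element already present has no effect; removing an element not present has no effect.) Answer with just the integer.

Answer: 4

Derivation:
Tracking the set through each operation:
Start: {d, g, r, w}
Event 1 (remove w): removed. Set: {d, g, r}
Event 2 (add w): added. Set: {d, g, r, w}
Event 3 (add g): already present, no change. Set: {d, g, r, w}

Final set: {d, g, r, w} (size 4)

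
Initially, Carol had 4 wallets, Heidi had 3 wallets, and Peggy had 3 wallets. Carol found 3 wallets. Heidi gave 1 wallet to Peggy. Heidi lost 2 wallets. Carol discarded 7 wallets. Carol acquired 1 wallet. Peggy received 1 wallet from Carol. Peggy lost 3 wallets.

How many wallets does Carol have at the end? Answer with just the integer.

Answer: 0

Derivation:
Tracking counts step by step:
Start: Carol=4, Heidi=3, Peggy=3
Event 1 (Carol +3): Carol: 4 -> 7. State: Carol=7, Heidi=3, Peggy=3
Event 2 (Heidi -> Peggy, 1): Heidi: 3 -> 2, Peggy: 3 -> 4. State: Carol=7, Heidi=2, Peggy=4
Event 3 (Heidi -2): Heidi: 2 -> 0. State: Carol=7, Heidi=0, Peggy=4
Event 4 (Carol -7): Carol: 7 -> 0. State: Carol=0, Heidi=0, Peggy=4
Event 5 (Carol +1): Carol: 0 -> 1. State: Carol=1, Heidi=0, Peggy=4
Event 6 (Carol -> Peggy, 1): Carol: 1 -> 0, Peggy: 4 -> 5. State: Carol=0, Heidi=0, Peggy=5
Event 7 (Peggy -3): Peggy: 5 -> 2. State: Carol=0, Heidi=0, Peggy=2

Carol's final count: 0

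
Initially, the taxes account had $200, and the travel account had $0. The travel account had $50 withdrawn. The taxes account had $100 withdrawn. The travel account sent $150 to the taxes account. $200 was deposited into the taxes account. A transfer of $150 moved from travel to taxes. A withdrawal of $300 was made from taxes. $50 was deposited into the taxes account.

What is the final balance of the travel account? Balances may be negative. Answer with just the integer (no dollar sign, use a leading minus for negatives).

Tracking account balances step by step:
Start: taxes=200, travel=0
Event 1 (withdraw 50 from travel): travel: 0 - 50 = -50. Balances: taxes=200, travel=-50
Event 2 (withdraw 100 from taxes): taxes: 200 - 100 = 100. Balances: taxes=100, travel=-50
Event 3 (transfer 150 travel -> taxes): travel: -50 - 150 = -200, taxes: 100 + 150 = 250. Balances: taxes=250, travel=-200
Event 4 (deposit 200 to taxes): taxes: 250 + 200 = 450. Balances: taxes=450, travel=-200
Event 5 (transfer 150 travel -> taxes): travel: -200 - 150 = -350, taxes: 450 + 150 = 600. Balances: taxes=600, travel=-350
Event 6 (withdraw 300 from taxes): taxes: 600 - 300 = 300. Balances: taxes=300, travel=-350
Event 7 (deposit 50 to taxes): taxes: 300 + 50 = 350. Balances: taxes=350, travel=-350

Final balance of travel: -350

Answer: -350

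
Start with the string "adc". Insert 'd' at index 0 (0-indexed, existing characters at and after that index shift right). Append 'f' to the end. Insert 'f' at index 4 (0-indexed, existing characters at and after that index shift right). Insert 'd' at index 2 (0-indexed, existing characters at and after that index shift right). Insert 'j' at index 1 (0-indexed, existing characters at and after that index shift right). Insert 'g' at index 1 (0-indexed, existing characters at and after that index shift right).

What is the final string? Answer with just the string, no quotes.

Applying each edit step by step:
Start: "adc"
Op 1 (insert 'd' at idx 0): "adc" -> "dadc"
Op 2 (append 'f'): "dadc" -> "dadcf"
Op 3 (insert 'f' at idx 4): "dadcf" -> "dadcff"
Op 4 (insert 'd' at idx 2): "dadcff" -> "daddcff"
Op 5 (insert 'j' at idx 1): "daddcff" -> "djaddcff"
Op 6 (insert 'g' at idx 1): "djaddcff" -> "dgjaddcff"

Answer: dgjaddcff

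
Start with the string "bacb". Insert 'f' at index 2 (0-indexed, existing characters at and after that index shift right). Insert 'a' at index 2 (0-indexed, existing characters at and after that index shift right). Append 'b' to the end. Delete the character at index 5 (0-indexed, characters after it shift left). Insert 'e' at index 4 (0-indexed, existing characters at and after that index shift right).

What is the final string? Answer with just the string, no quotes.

Answer: baafecb

Derivation:
Applying each edit step by step:
Start: "bacb"
Op 1 (insert 'f' at idx 2): "bacb" -> "bafcb"
Op 2 (insert 'a' at idx 2): "bafcb" -> "baafcb"
Op 3 (append 'b'): "baafcb" -> "baafcbb"
Op 4 (delete idx 5 = 'b'): "baafcbb" -> "baafcb"
Op 5 (insert 'e' at idx 4): "baafcb" -> "baafecb"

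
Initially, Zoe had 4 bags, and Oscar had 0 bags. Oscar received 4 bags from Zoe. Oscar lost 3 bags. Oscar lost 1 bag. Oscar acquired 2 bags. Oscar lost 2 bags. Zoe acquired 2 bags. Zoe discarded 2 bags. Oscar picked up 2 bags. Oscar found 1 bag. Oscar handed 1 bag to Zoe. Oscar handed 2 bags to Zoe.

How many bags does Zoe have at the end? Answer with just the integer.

Answer: 3

Derivation:
Tracking counts step by step:
Start: Zoe=4, Oscar=0
Event 1 (Zoe -> Oscar, 4): Zoe: 4 -> 0, Oscar: 0 -> 4. State: Zoe=0, Oscar=4
Event 2 (Oscar -3): Oscar: 4 -> 1. State: Zoe=0, Oscar=1
Event 3 (Oscar -1): Oscar: 1 -> 0. State: Zoe=0, Oscar=0
Event 4 (Oscar +2): Oscar: 0 -> 2. State: Zoe=0, Oscar=2
Event 5 (Oscar -2): Oscar: 2 -> 0. State: Zoe=0, Oscar=0
Event 6 (Zoe +2): Zoe: 0 -> 2. State: Zoe=2, Oscar=0
Event 7 (Zoe -2): Zoe: 2 -> 0. State: Zoe=0, Oscar=0
Event 8 (Oscar +2): Oscar: 0 -> 2. State: Zoe=0, Oscar=2
Event 9 (Oscar +1): Oscar: 2 -> 3. State: Zoe=0, Oscar=3
Event 10 (Oscar -> Zoe, 1): Oscar: 3 -> 2, Zoe: 0 -> 1. State: Zoe=1, Oscar=2
Event 11 (Oscar -> Zoe, 2): Oscar: 2 -> 0, Zoe: 1 -> 3. State: Zoe=3, Oscar=0

Zoe's final count: 3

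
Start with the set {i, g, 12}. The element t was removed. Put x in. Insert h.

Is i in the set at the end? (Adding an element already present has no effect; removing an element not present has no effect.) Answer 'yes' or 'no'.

Answer: yes

Derivation:
Tracking the set through each operation:
Start: {12, g, i}
Event 1 (remove t): not present, no change. Set: {12, g, i}
Event 2 (add x): added. Set: {12, g, i, x}
Event 3 (add h): added. Set: {12, g, h, i, x}

Final set: {12, g, h, i, x} (size 5)
i is in the final set.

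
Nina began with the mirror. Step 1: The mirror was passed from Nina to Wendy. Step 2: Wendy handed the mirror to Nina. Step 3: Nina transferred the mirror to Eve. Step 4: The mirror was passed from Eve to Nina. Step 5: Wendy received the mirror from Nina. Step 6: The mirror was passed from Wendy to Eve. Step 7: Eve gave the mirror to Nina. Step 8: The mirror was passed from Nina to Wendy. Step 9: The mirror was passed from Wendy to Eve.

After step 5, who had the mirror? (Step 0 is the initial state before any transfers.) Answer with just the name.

Answer: Wendy

Derivation:
Tracking the mirror holder through step 5:
After step 0 (start): Nina
After step 1: Wendy
After step 2: Nina
After step 3: Eve
After step 4: Nina
After step 5: Wendy

At step 5, the holder is Wendy.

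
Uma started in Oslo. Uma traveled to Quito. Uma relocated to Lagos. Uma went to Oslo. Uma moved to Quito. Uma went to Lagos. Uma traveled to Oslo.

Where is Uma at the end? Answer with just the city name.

Tracking Uma's location:
Start: Uma is in Oslo.
After move 1: Oslo -> Quito. Uma is in Quito.
After move 2: Quito -> Lagos. Uma is in Lagos.
After move 3: Lagos -> Oslo. Uma is in Oslo.
After move 4: Oslo -> Quito. Uma is in Quito.
After move 5: Quito -> Lagos. Uma is in Lagos.
After move 6: Lagos -> Oslo. Uma is in Oslo.

Answer: Oslo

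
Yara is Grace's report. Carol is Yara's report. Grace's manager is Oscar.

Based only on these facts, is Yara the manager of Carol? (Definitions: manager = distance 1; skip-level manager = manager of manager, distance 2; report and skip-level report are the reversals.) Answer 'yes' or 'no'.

Answer: yes

Derivation:
Reconstructing the manager chain from the given facts:
  Oscar -> Grace -> Yara -> Carol
(each arrow means 'manager of the next')
Positions in the chain (0 = top):
  position of Oscar: 0
  position of Grace: 1
  position of Yara: 2
  position of Carol: 3

Yara is at position 2, Carol is at position 3; signed distance (j - i) = 1.
'manager' requires j - i = 1. Actual distance is 1, so the relation HOLDS.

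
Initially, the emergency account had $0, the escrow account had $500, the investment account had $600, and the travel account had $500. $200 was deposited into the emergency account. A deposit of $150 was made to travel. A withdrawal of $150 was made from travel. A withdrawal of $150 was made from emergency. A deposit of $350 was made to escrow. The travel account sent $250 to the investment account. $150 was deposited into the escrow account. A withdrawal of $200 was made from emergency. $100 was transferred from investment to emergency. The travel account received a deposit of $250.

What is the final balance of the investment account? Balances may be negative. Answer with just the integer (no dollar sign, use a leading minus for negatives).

Answer: 750

Derivation:
Tracking account balances step by step:
Start: emergency=0, escrow=500, investment=600, travel=500
Event 1 (deposit 200 to emergency): emergency: 0 + 200 = 200. Balances: emergency=200, escrow=500, investment=600, travel=500
Event 2 (deposit 150 to travel): travel: 500 + 150 = 650. Balances: emergency=200, escrow=500, investment=600, travel=650
Event 3 (withdraw 150 from travel): travel: 650 - 150 = 500. Balances: emergency=200, escrow=500, investment=600, travel=500
Event 4 (withdraw 150 from emergency): emergency: 200 - 150 = 50. Balances: emergency=50, escrow=500, investment=600, travel=500
Event 5 (deposit 350 to escrow): escrow: 500 + 350 = 850. Balances: emergency=50, escrow=850, investment=600, travel=500
Event 6 (transfer 250 travel -> investment): travel: 500 - 250 = 250, investment: 600 + 250 = 850. Balances: emergency=50, escrow=850, investment=850, travel=250
Event 7 (deposit 150 to escrow): escrow: 850 + 150 = 1000. Balances: emergency=50, escrow=1000, investment=850, travel=250
Event 8 (withdraw 200 from emergency): emergency: 50 - 200 = -150. Balances: emergency=-150, escrow=1000, investment=850, travel=250
Event 9 (transfer 100 investment -> emergency): investment: 850 - 100 = 750, emergency: -150 + 100 = -50. Balances: emergency=-50, escrow=1000, investment=750, travel=250
Event 10 (deposit 250 to travel): travel: 250 + 250 = 500. Balances: emergency=-50, escrow=1000, investment=750, travel=500

Final balance of investment: 750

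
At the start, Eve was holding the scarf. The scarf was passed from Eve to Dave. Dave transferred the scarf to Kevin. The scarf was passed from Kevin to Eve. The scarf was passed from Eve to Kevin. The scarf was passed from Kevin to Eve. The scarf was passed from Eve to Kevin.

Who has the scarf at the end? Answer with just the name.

Tracking the scarf through each event:
Start: Eve has the scarf.
After event 1: Dave has the scarf.
After event 2: Kevin has the scarf.
After event 3: Eve has the scarf.
After event 4: Kevin has the scarf.
After event 5: Eve has the scarf.
After event 6: Kevin has the scarf.

Answer: Kevin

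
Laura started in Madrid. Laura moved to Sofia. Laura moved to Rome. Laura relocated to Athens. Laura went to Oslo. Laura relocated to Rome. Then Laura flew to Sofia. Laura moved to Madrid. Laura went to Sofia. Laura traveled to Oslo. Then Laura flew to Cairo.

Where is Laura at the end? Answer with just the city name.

Answer: Cairo

Derivation:
Tracking Laura's location:
Start: Laura is in Madrid.
After move 1: Madrid -> Sofia. Laura is in Sofia.
After move 2: Sofia -> Rome. Laura is in Rome.
After move 3: Rome -> Athens. Laura is in Athens.
After move 4: Athens -> Oslo. Laura is in Oslo.
After move 5: Oslo -> Rome. Laura is in Rome.
After move 6: Rome -> Sofia. Laura is in Sofia.
After move 7: Sofia -> Madrid. Laura is in Madrid.
After move 8: Madrid -> Sofia. Laura is in Sofia.
After move 9: Sofia -> Oslo. Laura is in Oslo.
After move 10: Oslo -> Cairo. Laura is in Cairo.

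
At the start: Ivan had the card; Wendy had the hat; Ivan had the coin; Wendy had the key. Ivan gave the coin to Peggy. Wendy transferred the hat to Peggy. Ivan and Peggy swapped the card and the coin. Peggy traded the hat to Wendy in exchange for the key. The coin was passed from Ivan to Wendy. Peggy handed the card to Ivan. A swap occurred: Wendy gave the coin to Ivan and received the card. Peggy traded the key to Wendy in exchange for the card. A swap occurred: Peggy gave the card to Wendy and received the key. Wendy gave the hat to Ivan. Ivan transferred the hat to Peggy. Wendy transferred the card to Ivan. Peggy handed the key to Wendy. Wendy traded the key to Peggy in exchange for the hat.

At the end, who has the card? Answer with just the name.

Tracking all object holders:
Start: card:Ivan, hat:Wendy, coin:Ivan, key:Wendy
Event 1 (give coin: Ivan -> Peggy). State: card:Ivan, hat:Wendy, coin:Peggy, key:Wendy
Event 2 (give hat: Wendy -> Peggy). State: card:Ivan, hat:Peggy, coin:Peggy, key:Wendy
Event 3 (swap card<->coin: now card:Peggy, coin:Ivan). State: card:Peggy, hat:Peggy, coin:Ivan, key:Wendy
Event 4 (swap hat<->key: now hat:Wendy, key:Peggy). State: card:Peggy, hat:Wendy, coin:Ivan, key:Peggy
Event 5 (give coin: Ivan -> Wendy). State: card:Peggy, hat:Wendy, coin:Wendy, key:Peggy
Event 6 (give card: Peggy -> Ivan). State: card:Ivan, hat:Wendy, coin:Wendy, key:Peggy
Event 7 (swap coin<->card: now coin:Ivan, card:Wendy). State: card:Wendy, hat:Wendy, coin:Ivan, key:Peggy
Event 8 (swap key<->card: now key:Wendy, card:Peggy). State: card:Peggy, hat:Wendy, coin:Ivan, key:Wendy
Event 9 (swap card<->key: now card:Wendy, key:Peggy). State: card:Wendy, hat:Wendy, coin:Ivan, key:Peggy
Event 10 (give hat: Wendy -> Ivan). State: card:Wendy, hat:Ivan, coin:Ivan, key:Peggy
Event 11 (give hat: Ivan -> Peggy). State: card:Wendy, hat:Peggy, coin:Ivan, key:Peggy
Event 12 (give card: Wendy -> Ivan). State: card:Ivan, hat:Peggy, coin:Ivan, key:Peggy
Event 13 (give key: Peggy -> Wendy). State: card:Ivan, hat:Peggy, coin:Ivan, key:Wendy
Event 14 (swap key<->hat: now key:Peggy, hat:Wendy). State: card:Ivan, hat:Wendy, coin:Ivan, key:Peggy

Final state: card:Ivan, hat:Wendy, coin:Ivan, key:Peggy
The card is held by Ivan.

Answer: Ivan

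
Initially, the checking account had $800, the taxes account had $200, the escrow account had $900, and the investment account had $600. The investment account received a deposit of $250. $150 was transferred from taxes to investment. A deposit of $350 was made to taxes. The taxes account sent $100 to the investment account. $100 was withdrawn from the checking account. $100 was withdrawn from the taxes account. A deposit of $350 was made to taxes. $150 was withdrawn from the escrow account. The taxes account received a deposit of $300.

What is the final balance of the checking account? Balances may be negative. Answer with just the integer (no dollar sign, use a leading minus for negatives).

Tracking account balances step by step:
Start: checking=800, taxes=200, escrow=900, investment=600
Event 1 (deposit 250 to investment): investment: 600 + 250 = 850. Balances: checking=800, taxes=200, escrow=900, investment=850
Event 2 (transfer 150 taxes -> investment): taxes: 200 - 150 = 50, investment: 850 + 150 = 1000. Balances: checking=800, taxes=50, escrow=900, investment=1000
Event 3 (deposit 350 to taxes): taxes: 50 + 350 = 400. Balances: checking=800, taxes=400, escrow=900, investment=1000
Event 4 (transfer 100 taxes -> investment): taxes: 400 - 100 = 300, investment: 1000 + 100 = 1100. Balances: checking=800, taxes=300, escrow=900, investment=1100
Event 5 (withdraw 100 from checking): checking: 800 - 100 = 700. Balances: checking=700, taxes=300, escrow=900, investment=1100
Event 6 (withdraw 100 from taxes): taxes: 300 - 100 = 200. Balances: checking=700, taxes=200, escrow=900, investment=1100
Event 7 (deposit 350 to taxes): taxes: 200 + 350 = 550. Balances: checking=700, taxes=550, escrow=900, investment=1100
Event 8 (withdraw 150 from escrow): escrow: 900 - 150 = 750. Balances: checking=700, taxes=550, escrow=750, investment=1100
Event 9 (deposit 300 to taxes): taxes: 550 + 300 = 850. Balances: checking=700, taxes=850, escrow=750, investment=1100

Final balance of checking: 700

Answer: 700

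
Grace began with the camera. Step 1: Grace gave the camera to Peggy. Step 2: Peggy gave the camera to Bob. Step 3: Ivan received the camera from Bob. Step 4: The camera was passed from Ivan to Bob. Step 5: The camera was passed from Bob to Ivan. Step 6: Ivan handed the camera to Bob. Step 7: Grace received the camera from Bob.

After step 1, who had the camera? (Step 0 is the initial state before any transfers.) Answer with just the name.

Tracking the camera holder through step 1:
After step 0 (start): Grace
After step 1: Peggy

At step 1, the holder is Peggy.

Answer: Peggy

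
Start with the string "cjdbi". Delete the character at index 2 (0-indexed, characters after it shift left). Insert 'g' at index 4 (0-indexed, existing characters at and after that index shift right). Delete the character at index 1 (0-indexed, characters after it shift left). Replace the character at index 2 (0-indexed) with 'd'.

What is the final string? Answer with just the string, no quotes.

Applying each edit step by step:
Start: "cjdbi"
Op 1 (delete idx 2 = 'd'): "cjdbi" -> "cjbi"
Op 2 (insert 'g' at idx 4): "cjbi" -> "cjbig"
Op 3 (delete idx 1 = 'j'): "cjbig" -> "cbig"
Op 4 (replace idx 2: 'i' -> 'd'): "cbig" -> "cbdg"

Answer: cbdg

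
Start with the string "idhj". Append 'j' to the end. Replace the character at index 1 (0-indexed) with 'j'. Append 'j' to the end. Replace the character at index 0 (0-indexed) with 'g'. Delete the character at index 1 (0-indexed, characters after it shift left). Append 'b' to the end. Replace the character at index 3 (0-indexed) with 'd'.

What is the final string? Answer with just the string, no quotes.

Answer: ghjdjb

Derivation:
Applying each edit step by step:
Start: "idhj"
Op 1 (append 'j'): "idhj" -> "idhjj"
Op 2 (replace idx 1: 'd' -> 'j'): "idhjj" -> "ijhjj"
Op 3 (append 'j'): "ijhjj" -> "ijhjjj"
Op 4 (replace idx 0: 'i' -> 'g'): "ijhjjj" -> "gjhjjj"
Op 5 (delete idx 1 = 'j'): "gjhjjj" -> "ghjjj"
Op 6 (append 'b'): "ghjjj" -> "ghjjjb"
Op 7 (replace idx 3: 'j' -> 'd'): "ghjjjb" -> "ghjdjb"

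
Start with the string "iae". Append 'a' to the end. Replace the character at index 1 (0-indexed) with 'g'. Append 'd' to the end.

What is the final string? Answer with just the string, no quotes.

Answer: igead

Derivation:
Applying each edit step by step:
Start: "iae"
Op 1 (append 'a'): "iae" -> "iaea"
Op 2 (replace idx 1: 'a' -> 'g'): "iaea" -> "igea"
Op 3 (append 'd'): "igea" -> "igead"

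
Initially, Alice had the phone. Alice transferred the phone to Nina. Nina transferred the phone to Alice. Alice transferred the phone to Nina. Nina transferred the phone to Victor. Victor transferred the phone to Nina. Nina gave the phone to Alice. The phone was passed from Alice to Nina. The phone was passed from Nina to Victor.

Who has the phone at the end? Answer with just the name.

Tracking the phone through each event:
Start: Alice has the phone.
After event 1: Nina has the phone.
After event 2: Alice has the phone.
After event 3: Nina has the phone.
After event 4: Victor has the phone.
After event 5: Nina has the phone.
After event 6: Alice has the phone.
After event 7: Nina has the phone.
After event 8: Victor has the phone.

Answer: Victor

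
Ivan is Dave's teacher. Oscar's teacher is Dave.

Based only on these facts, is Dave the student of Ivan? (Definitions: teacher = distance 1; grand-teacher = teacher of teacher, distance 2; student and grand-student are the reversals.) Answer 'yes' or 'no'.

Answer: yes

Derivation:
Reconstructing the teacher chain from the given facts:
  Ivan -> Dave -> Oscar
(each arrow means 'teacher of the next')
Positions in the chain (0 = top):
  position of Ivan: 0
  position of Dave: 1
  position of Oscar: 2

Dave is at position 1, Ivan is at position 0; signed distance (j - i) = -1.
'student' requires j - i = -1. Actual distance is -1, so the relation HOLDS.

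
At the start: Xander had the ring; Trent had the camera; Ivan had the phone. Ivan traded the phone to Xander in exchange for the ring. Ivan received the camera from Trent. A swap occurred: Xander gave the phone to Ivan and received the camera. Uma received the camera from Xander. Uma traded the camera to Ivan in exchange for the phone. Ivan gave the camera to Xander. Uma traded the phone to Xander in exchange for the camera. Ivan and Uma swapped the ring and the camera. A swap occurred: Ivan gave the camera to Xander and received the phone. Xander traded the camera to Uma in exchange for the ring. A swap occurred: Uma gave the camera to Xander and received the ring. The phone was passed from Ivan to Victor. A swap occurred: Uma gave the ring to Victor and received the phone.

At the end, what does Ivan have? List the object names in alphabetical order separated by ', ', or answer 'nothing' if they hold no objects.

Answer: nothing

Derivation:
Tracking all object holders:
Start: ring:Xander, camera:Trent, phone:Ivan
Event 1 (swap phone<->ring: now phone:Xander, ring:Ivan). State: ring:Ivan, camera:Trent, phone:Xander
Event 2 (give camera: Trent -> Ivan). State: ring:Ivan, camera:Ivan, phone:Xander
Event 3 (swap phone<->camera: now phone:Ivan, camera:Xander). State: ring:Ivan, camera:Xander, phone:Ivan
Event 4 (give camera: Xander -> Uma). State: ring:Ivan, camera:Uma, phone:Ivan
Event 5 (swap camera<->phone: now camera:Ivan, phone:Uma). State: ring:Ivan, camera:Ivan, phone:Uma
Event 6 (give camera: Ivan -> Xander). State: ring:Ivan, camera:Xander, phone:Uma
Event 7 (swap phone<->camera: now phone:Xander, camera:Uma). State: ring:Ivan, camera:Uma, phone:Xander
Event 8 (swap ring<->camera: now ring:Uma, camera:Ivan). State: ring:Uma, camera:Ivan, phone:Xander
Event 9 (swap camera<->phone: now camera:Xander, phone:Ivan). State: ring:Uma, camera:Xander, phone:Ivan
Event 10 (swap camera<->ring: now camera:Uma, ring:Xander). State: ring:Xander, camera:Uma, phone:Ivan
Event 11 (swap camera<->ring: now camera:Xander, ring:Uma). State: ring:Uma, camera:Xander, phone:Ivan
Event 12 (give phone: Ivan -> Victor). State: ring:Uma, camera:Xander, phone:Victor
Event 13 (swap ring<->phone: now ring:Victor, phone:Uma). State: ring:Victor, camera:Xander, phone:Uma

Final state: ring:Victor, camera:Xander, phone:Uma
Ivan holds: (nothing).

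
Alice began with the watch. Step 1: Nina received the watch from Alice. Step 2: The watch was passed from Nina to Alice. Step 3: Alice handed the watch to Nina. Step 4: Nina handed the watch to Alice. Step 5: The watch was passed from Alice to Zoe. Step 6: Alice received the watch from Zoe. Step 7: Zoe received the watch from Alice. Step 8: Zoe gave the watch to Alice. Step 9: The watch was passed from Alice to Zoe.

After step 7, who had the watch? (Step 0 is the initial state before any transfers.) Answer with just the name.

Tracking the watch holder through step 7:
After step 0 (start): Alice
After step 1: Nina
After step 2: Alice
After step 3: Nina
After step 4: Alice
After step 5: Zoe
After step 6: Alice
After step 7: Zoe

At step 7, the holder is Zoe.

Answer: Zoe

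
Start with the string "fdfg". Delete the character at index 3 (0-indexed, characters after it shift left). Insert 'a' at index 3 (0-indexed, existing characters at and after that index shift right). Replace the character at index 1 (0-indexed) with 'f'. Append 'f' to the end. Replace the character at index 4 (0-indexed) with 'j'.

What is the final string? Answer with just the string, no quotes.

Applying each edit step by step:
Start: "fdfg"
Op 1 (delete idx 3 = 'g'): "fdfg" -> "fdf"
Op 2 (insert 'a' at idx 3): "fdf" -> "fdfa"
Op 3 (replace idx 1: 'd' -> 'f'): "fdfa" -> "fffa"
Op 4 (append 'f'): "fffa" -> "fffaf"
Op 5 (replace idx 4: 'f' -> 'j'): "fffaf" -> "fffaj"

Answer: fffaj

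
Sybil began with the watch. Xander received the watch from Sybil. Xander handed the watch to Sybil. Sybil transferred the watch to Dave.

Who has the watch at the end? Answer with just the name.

Answer: Dave

Derivation:
Tracking the watch through each event:
Start: Sybil has the watch.
After event 1: Xander has the watch.
After event 2: Sybil has the watch.
After event 3: Dave has the watch.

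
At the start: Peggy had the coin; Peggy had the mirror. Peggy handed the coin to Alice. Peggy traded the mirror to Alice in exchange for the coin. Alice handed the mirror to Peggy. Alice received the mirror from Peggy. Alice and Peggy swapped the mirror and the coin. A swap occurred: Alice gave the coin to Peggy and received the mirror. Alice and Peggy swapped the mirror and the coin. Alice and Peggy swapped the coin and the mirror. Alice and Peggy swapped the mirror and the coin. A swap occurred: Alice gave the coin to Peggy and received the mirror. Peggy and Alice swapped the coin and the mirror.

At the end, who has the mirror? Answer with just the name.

Tracking all object holders:
Start: coin:Peggy, mirror:Peggy
Event 1 (give coin: Peggy -> Alice). State: coin:Alice, mirror:Peggy
Event 2 (swap mirror<->coin: now mirror:Alice, coin:Peggy). State: coin:Peggy, mirror:Alice
Event 3 (give mirror: Alice -> Peggy). State: coin:Peggy, mirror:Peggy
Event 4 (give mirror: Peggy -> Alice). State: coin:Peggy, mirror:Alice
Event 5 (swap mirror<->coin: now mirror:Peggy, coin:Alice). State: coin:Alice, mirror:Peggy
Event 6 (swap coin<->mirror: now coin:Peggy, mirror:Alice). State: coin:Peggy, mirror:Alice
Event 7 (swap mirror<->coin: now mirror:Peggy, coin:Alice). State: coin:Alice, mirror:Peggy
Event 8 (swap coin<->mirror: now coin:Peggy, mirror:Alice). State: coin:Peggy, mirror:Alice
Event 9 (swap mirror<->coin: now mirror:Peggy, coin:Alice). State: coin:Alice, mirror:Peggy
Event 10 (swap coin<->mirror: now coin:Peggy, mirror:Alice). State: coin:Peggy, mirror:Alice
Event 11 (swap coin<->mirror: now coin:Alice, mirror:Peggy). State: coin:Alice, mirror:Peggy

Final state: coin:Alice, mirror:Peggy
The mirror is held by Peggy.

Answer: Peggy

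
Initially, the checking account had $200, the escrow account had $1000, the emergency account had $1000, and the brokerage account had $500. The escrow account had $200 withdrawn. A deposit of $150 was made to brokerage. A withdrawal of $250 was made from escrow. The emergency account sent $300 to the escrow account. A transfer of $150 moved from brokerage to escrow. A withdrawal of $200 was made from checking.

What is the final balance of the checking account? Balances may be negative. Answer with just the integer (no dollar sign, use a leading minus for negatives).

Answer: 0

Derivation:
Tracking account balances step by step:
Start: checking=200, escrow=1000, emergency=1000, brokerage=500
Event 1 (withdraw 200 from escrow): escrow: 1000 - 200 = 800. Balances: checking=200, escrow=800, emergency=1000, brokerage=500
Event 2 (deposit 150 to brokerage): brokerage: 500 + 150 = 650. Balances: checking=200, escrow=800, emergency=1000, brokerage=650
Event 3 (withdraw 250 from escrow): escrow: 800 - 250 = 550. Balances: checking=200, escrow=550, emergency=1000, brokerage=650
Event 4 (transfer 300 emergency -> escrow): emergency: 1000 - 300 = 700, escrow: 550 + 300 = 850. Balances: checking=200, escrow=850, emergency=700, brokerage=650
Event 5 (transfer 150 brokerage -> escrow): brokerage: 650 - 150 = 500, escrow: 850 + 150 = 1000. Balances: checking=200, escrow=1000, emergency=700, brokerage=500
Event 6 (withdraw 200 from checking): checking: 200 - 200 = 0. Balances: checking=0, escrow=1000, emergency=700, brokerage=500

Final balance of checking: 0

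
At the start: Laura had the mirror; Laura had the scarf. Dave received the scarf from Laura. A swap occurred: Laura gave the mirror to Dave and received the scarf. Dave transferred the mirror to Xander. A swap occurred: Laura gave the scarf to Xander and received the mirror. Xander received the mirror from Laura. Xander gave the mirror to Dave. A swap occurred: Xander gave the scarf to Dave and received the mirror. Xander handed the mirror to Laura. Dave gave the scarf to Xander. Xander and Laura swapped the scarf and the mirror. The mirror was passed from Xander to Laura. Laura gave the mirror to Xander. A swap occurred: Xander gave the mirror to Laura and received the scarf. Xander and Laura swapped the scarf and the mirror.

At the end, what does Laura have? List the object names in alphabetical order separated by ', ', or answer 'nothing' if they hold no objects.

Tracking all object holders:
Start: mirror:Laura, scarf:Laura
Event 1 (give scarf: Laura -> Dave). State: mirror:Laura, scarf:Dave
Event 2 (swap mirror<->scarf: now mirror:Dave, scarf:Laura). State: mirror:Dave, scarf:Laura
Event 3 (give mirror: Dave -> Xander). State: mirror:Xander, scarf:Laura
Event 4 (swap scarf<->mirror: now scarf:Xander, mirror:Laura). State: mirror:Laura, scarf:Xander
Event 5 (give mirror: Laura -> Xander). State: mirror:Xander, scarf:Xander
Event 6 (give mirror: Xander -> Dave). State: mirror:Dave, scarf:Xander
Event 7 (swap scarf<->mirror: now scarf:Dave, mirror:Xander). State: mirror:Xander, scarf:Dave
Event 8 (give mirror: Xander -> Laura). State: mirror:Laura, scarf:Dave
Event 9 (give scarf: Dave -> Xander). State: mirror:Laura, scarf:Xander
Event 10 (swap scarf<->mirror: now scarf:Laura, mirror:Xander). State: mirror:Xander, scarf:Laura
Event 11 (give mirror: Xander -> Laura). State: mirror:Laura, scarf:Laura
Event 12 (give mirror: Laura -> Xander). State: mirror:Xander, scarf:Laura
Event 13 (swap mirror<->scarf: now mirror:Laura, scarf:Xander). State: mirror:Laura, scarf:Xander
Event 14 (swap scarf<->mirror: now scarf:Laura, mirror:Xander). State: mirror:Xander, scarf:Laura

Final state: mirror:Xander, scarf:Laura
Laura holds: scarf.

Answer: scarf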